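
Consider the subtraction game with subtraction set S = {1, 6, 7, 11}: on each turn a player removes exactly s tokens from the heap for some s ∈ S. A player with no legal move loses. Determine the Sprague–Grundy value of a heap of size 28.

G(0) = 0
G(1) = mex{0} = 1
G(2) = mex{1} = 0
G(3) = mex{0} = 1
G(4) = mex{1} = 0
G(5) = mex{0} = 1
G(6) = mex{1,0} = 2
G(7) = mex{2,1,0} = 3
G(8) = mex{3,0,1} = 2
G(9) = mex{2,1,0} = 3
G(10) = mex{3,0,1} = 2
G(11) = mex{2,1,0,0} = 3
G(12) = mex{3,2,1,1} = 0
G(13) = mex{0,3,2,0} = 1
G(14) = mex{1,2,3,1} = 0
G(15) = mex{0,3,2,0} = 1
G(16) = mex{1,2,3,1} = 0
G(17) = mex{0,3,2,2} = 1
G(18) = mex{1,0,3,3} = 2
G(19) = mex{2,1,0,2} = 3
G(20) = mex{3,0,1,3} = 2
G(21) = mex{2,1,0,2} = 3
G(22) = mex{3,0,1,3} = 2
G(23) = mex{2,1,0,0} = 3
G(24) = mex{3,2,1,1} = 0
G(25) = mex{0,3,2,0} = 1
G(26) = mex{1,2,3,1} = 0
G(27) = mex{0,3,2,0} = 1
G(28) = mex{1,2,3,1} = 0

0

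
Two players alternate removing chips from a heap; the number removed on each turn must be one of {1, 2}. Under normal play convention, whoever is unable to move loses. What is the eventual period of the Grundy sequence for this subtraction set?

3

n :  0  1  2  3  4  5  6  7  8  9 10 11 12 13 14
G :  0  1  2  0  1  2  0  1  2  0  1  2  0  1  2
G(n+3) = G(n) holds for n = 0,…,1 (a full window of length max(S) = 2), so the sequence is purely periodic with period 3.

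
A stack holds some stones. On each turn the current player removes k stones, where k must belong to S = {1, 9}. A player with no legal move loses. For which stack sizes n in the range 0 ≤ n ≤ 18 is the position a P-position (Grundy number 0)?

0, 2, 4, 6, 8, 10, 12, 14, 16, 18

n :  0  1  2  3  4  5  6  7  8  9 10 11 12 13 14 15 16 17 18
G :  0  1  0  1  0  1  0  1  0  1  0  1  0  1  0  1  0  1  0
P-positions are exactly the n with G(n) = 0.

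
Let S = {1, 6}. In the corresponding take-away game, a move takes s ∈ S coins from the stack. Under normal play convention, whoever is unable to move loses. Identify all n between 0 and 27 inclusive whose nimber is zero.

G(0) = 0
G(1) = mex{0} = 1
G(2) = mex{1} = 0
G(3) = mex{0} = 1
G(4) = mex{1} = 0
G(5) = mex{0} = 1
G(6) = mex{1,0} = 2
G(7) = mex{2,1} = 0
G(8) = mex{0,0} = 1
G(9) = mex{1,1} = 0
G(10) = mex{0,0} = 1
G(11) = mex{1,1} = 0
G(12) = mex{0,2} = 1
G(13) = mex{1,0} = 2
G(14) = mex{2,1} = 0
G(15) = mex{0,0} = 1
G(16) = mex{1,1} = 0
G(17) = mex{0,0} = 1
G(18) = mex{1,1} = 0
G(19) = mex{0,2} = 1
G(20) = mex{1,0} = 2
G(21) = mex{2,1} = 0
G(22) = mex{0,0} = 1
G(23) = mex{1,1} = 0
G(24) = mex{0,0} = 1
G(25) = mex{1,1} = 0
G(26) = mex{0,2} = 1
G(27) = mex{1,0} = 2
P-positions are exactly the n with G(n) = 0.

0, 2, 4, 7, 9, 11, 14, 16, 18, 21, 23, 25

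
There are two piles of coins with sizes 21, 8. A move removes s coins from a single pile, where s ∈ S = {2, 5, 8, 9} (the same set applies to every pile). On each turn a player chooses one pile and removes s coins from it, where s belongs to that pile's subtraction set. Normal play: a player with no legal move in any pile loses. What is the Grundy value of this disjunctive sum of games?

All piles use S = {2, 5, 8, 9}:
n :  0  1  2  3  4  5  6  7  8  9 10 11 12 13 14 15 16 17 18 19 20 21
G :  0  0  1  1  0  2  1  0  2  1  3  0  2  1  0  2  1  0  0  1  1  0
Pile A: G(21) = 0.
Pile B: G(8) = 2.
Combined Grundy value = 0 ⊕ 2 = 2.

2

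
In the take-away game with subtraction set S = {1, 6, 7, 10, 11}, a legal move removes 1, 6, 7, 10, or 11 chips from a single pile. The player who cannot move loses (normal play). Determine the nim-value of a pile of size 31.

5

n :  0  1  2  3  4  5  6  7  8  9 10 11 12 13 14 15 16 17 18 19 20 21 22 23 24 25 26 27 28 29 30 31
G :  0  1  0  1  0  1  2  3  2  3  2  3  4  5  4  5  0  1  0  1  0  1  2  3  2  3  2  3  4  5  4  5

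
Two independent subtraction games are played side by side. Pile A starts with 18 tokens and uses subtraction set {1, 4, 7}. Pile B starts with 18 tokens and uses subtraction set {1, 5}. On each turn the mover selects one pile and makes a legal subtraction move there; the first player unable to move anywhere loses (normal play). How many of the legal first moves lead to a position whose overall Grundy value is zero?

Pile A, S = {1, 4, 7}:
G(0) = 0
G(1) = mex{0} = 1
G(2) = mex{1} = 0
G(3) = mex{0} = 1
G(4) = mex{1,0} = 2
G(5) = mex{2,1} = 0
G(6) = mex{0,0} = 1
G(7) = mex{1,1,0} = 2
G(8) = mex{2,2,1} = 0
G(9) = mex{0,0,0} = 1
G(10) = mex{1,1,1} = 0
G(11) = mex{0,2,2} = 1
G(12) = mex{1,0,0} = 2
G(13) = mex{2,1,1} = 0
G(14) = mex{0,0,2} = 1
G(15) = mex{1,1,0} = 2
G(16) = mex{2,2,1} = 0
G(17) = mex{0,0,0} = 1
G(18) = mex{1,1,1} = 0
G_A(18) = 0.
Pile B, S = {1, 5}:
n :  0  1  2  3  4  5  6  7  8  9 10 11 12 13 14 15 16 17 18
G :  0  1  0  1  0  1  0  1  0  1  0  1  0  1  0  1  0  1  0
G_B(18) = 0.
Combined Grundy value = 0 ⊕ 0 = 0.
A winning move leaves total XOR = 0, i.e. changes one component's Grundy value g to g ⊕ X where X is the current total.
Pile A: target g' = 0⊕0 = 0, but every legal move changes the Grundy value (mex property), so 0 moves.
Pile B: target g' = 0⊕0 = 0, but every legal move changes the Grundy value (mex property), so 0 moves.

0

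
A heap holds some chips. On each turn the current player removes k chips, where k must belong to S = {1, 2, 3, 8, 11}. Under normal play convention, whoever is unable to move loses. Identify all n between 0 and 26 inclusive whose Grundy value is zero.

n :  0  1  2  3  4  5  6  7  8  9 10 11 12 13 14 15 16 17 18 19 20 21 22 23 24 25 26
G :  0  1  2  3  0  1  2  3  4  0  1  2  3  0  1  2  3  4  0  1  2  3  0  1  2  3  4
P-positions are exactly the n with G(n) = 0.

0, 4, 9, 13, 18, 22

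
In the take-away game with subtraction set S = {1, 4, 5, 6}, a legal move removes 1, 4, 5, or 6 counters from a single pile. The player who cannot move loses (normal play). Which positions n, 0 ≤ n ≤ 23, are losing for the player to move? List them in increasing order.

n :  0  1  2  3  4  5  6  7  8  9 10 11 12 13 14 15 16 17 18 19 20 21 22 23
G :  0  1  0  1  2  3  2  3  4  0  1  0  1  2  3  2  3  4  0  1  0  1  2  3
P-positions are exactly the n with G(n) = 0.

0, 2, 9, 11, 18, 20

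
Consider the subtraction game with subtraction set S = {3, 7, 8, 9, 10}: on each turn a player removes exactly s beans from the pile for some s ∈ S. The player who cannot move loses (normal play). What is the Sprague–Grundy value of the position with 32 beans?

G(0) = 0
G(1) = mex{} = 0
G(2) = mex{} = 0
G(3) = mex{0} = 1
G(4) = mex{0} = 1
G(5) = mex{0} = 1
G(6) = mex{1} = 0
G(7) = mex{1,0} = 2
G(8) = mex{1,0,0} = 2
G(9) = mex{0,0,0,0} = 1
G(10) = mex{2,1,0,0,0} = 3
G(11) = mex{2,1,1,0,0} = 3
G(12) = mex{1,1,1,1,0} = 2
G(13) = mex{3,0,1,1,1} = 2
G(14) = mex{3,2,0,1,1} = 4
G(15) = mex{2,2,2,0,1} = 3
G(16) = mex{2,1,2,2,0} = 3
G(17) = mex{4,3,1,2,2} = 0
G(18) = mex{3,3,3,1,2} = 0
G(19) = mex{3,2,3,3,1} = 0
G(20) = mex{0,2,2,3,3} = 1
G(21) = mex{0,4,2,2,3} = 1
G(22) = mex{0,3,4,2,2} = 1
G(23) = mex{1,3,3,4,2} = 0
G(24) = mex{1,0,3,3,4} = 2
G(25) = mex{1,0,0,3,3} = 2
G(26) = mex{0,0,0,0,3} = 1
G(27) = mex{2,1,0,0,0} = 3
G(28) = mex{2,1,1,0,0} = 3
G(29) = mex{1,1,1,1,0} = 2
G(30) = mex{3,0,1,1,1} = 2
G(31) = mex{3,2,0,1,1} = 4
G(32) = mex{2,2,2,0,1} = 3

3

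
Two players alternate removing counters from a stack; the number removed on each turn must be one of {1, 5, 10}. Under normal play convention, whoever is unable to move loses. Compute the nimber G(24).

G(0) = 0
G(1) = mex{0} = 1
G(2) = mex{1} = 0
G(3) = mex{0} = 1
G(4) = mex{1} = 0
G(5) = mex{0,0} = 1
G(6) = mex{1,1} = 0
G(7) = mex{0,0} = 1
G(8) = mex{1,1} = 0
G(9) = mex{0,0} = 1
G(10) = mex{1,1,0} = 2
G(11) = mex{2,0,1} = 3
G(12) = mex{3,1,0} = 2
G(13) = mex{2,0,1} = 3
G(14) = mex{3,1,0} = 2
G(15) = mex{2,2,1} = 0
G(16) = mex{0,3,0} = 1
G(17) = mex{1,2,1} = 0
G(18) = mex{0,3,0} = 1
G(19) = mex{1,2,1} = 0
G(20) = mex{0,0,2} = 1
G(21) = mex{1,1,3} = 0
G(22) = mex{0,0,2} = 1
G(23) = mex{1,1,3} = 0
G(24) = mex{0,0,2} = 1

1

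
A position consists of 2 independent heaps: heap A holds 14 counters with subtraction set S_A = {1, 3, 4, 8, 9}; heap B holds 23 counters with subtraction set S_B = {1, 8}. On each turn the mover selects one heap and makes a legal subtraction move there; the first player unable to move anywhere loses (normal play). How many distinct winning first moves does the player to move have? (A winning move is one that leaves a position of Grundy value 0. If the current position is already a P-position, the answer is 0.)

Heap A, S = {1, 3, 4, 8, 9}:
G(0) = 0
G(1) = mex{0} = 1
G(2) = mex{1} = 0
G(3) = mex{0,0} = 1
G(4) = mex{1,1,0} = 2
G(5) = mex{2,0,1} = 3
G(6) = mex{3,1,0} = 2
G(7) = mex{2,2,1} = 0
G(8) = mex{0,3,2,0} = 1
G(9) = mex{1,2,3,1,0} = 4
G(10) = mex{4,0,2,0,1} = 3
G(11) = mex{3,1,0,1,0} = 2
G(12) = mex{2,4,1,2,1} = 0
G(13) = mex{0,3,4,3,2} = 1
G(14) = mex{1,2,3,2,3} = 0
G_A(14) = 0.
Heap B, S = {1, 8}:
n :  0  1  2  3  4  5  6  7  8  9 10 11 12 13 14 15 16 17 18 19 20 21 22 23
G :  0  1  0  1  0  1  0  1  2  0  1  0  1  0  1  0  1  2  0  1  0  1  0  1
G_B(23) = 1.
Combined Grundy value = 0 ⊕ 1 = 1.
A winning move leaves total XOR = 0, i.e. changes one component's Grundy value g to g ⊕ X where X is the current total.
Heap A: need g' = 0⊕1 = 1. Options: 14−1→G=1, 14−3→G=2, 14−4→G=3, 14−8→G=2, 14−9→G=3. Hits: 1.
Heap B: need g' = 1⊕1 = 0. Options: 23−1→G=0, 23−8→G=0. Hits: 2.

3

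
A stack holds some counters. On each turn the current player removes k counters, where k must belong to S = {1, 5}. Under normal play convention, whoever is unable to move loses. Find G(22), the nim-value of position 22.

n :  0  1  2  3  4  5  6  7  8  9 10 11 12 13 14 15 16 17 18 19 20 21 22
G :  0  1  0  1  0  1  0  1  0  1  0  1  0  1  0  1  0  1  0  1  0  1  0

0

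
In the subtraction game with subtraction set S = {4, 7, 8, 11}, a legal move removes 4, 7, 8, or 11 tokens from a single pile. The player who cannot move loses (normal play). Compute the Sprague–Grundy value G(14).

3

n :  0  1  2  3  4  5  6  7  8  9 10 11 12 13 14
G :  0  0  0  0  1  1  1  1  2  2  2  2  3  3  3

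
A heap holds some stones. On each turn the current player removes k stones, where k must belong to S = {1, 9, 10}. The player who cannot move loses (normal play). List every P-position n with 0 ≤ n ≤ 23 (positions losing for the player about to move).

0, 2, 4, 6, 8, 19, 21, 23

G(0) = 0
G(1) = mex{0} = 1
G(2) = mex{1} = 0
G(3) = mex{0} = 1
G(4) = mex{1} = 0
G(5) = mex{0} = 1
G(6) = mex{1} = 0
G(7) = mex{0} = 1
G(8) = mex{1} = 0
G(9) = mex{0,0} = 1
G(10) = mex{1,1,0} = 2
G(11) = mex{2,0,1} = 3
G(12) = mex{3,1,0} = 2
G(13) = mex{2,0,1} = 3
G(14) = mex{3,1,0} = 2
G(15) = mex{2,0,1} = 3
G(16) = mex{3,1,0} = 2
G(17) = mex{2,0,1} = 3
G(18) = mex{3,1,0} = 2
G(19) = mex{2,2,1} = 0
G(20) = mex{0,3,2} = 1
G(21) = mex{1,2,3} = 0
G(22) = mex{0,3,2} = 1
G(23) = mex{1,2,3} = 0
P-positions are exactly the n with G(n) = 0.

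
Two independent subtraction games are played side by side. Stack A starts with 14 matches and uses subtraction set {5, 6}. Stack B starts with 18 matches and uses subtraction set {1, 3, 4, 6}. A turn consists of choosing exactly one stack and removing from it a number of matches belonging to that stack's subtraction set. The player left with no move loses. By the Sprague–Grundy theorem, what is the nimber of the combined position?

2

Stack A, S = {5, 6}:
G(0) = 0
G(1) = mex{} = 0
G(2) = mex{} = 0
G(3) = mex{} = 0
G(4) = mex{} = 0
G(5) = mex{0} = 1
G(6) = mex{0,0} = 1
G(7) = mex{0,0} = 1
G(8) = mex{0,0} = 1
G(9) = mex{0,0} = 1
G(10) = mex{1,0} = 2
G(11) = mex{1,1} = 0
G(12) = mex{1,1} = 0
G(13) = mex{1,1} = 0
G(14) = mex{1,1} = 0
G_A(14) = 0.
Stack B, S = {1, 3, 4, 6}:
n :  0  1  2  3  4  5  6  7  8  9 10 11 12 13 14 15 16 17 18
G :  0  1  0  1  2  3  2  0  1  0  1  2  3  2  0  1  0  1  2
G_B(18) = 2.
Combined Grundy value = 0 ⊕ 2 = 2.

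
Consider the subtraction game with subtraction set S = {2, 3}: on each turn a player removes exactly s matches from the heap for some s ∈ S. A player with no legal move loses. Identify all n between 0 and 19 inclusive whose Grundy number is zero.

0, 1, 5, 6, 10, 11, 15, 16

G(0) = 0
G(1) = mex{} = 0
G(2) = mex{0} = 1
G(3) = mex{0,0} = 1
G(4) = mex{1,0} = 2
G(5) = mex{1,1} = 0
G(6) = mex{2,1} = 0
G(7) = mex{0,2} = 1
G(8) = mex{0,0} = 1
G(9) = mex{1,0} = 2
G(10) = mex{1,1} = 0
G(11) = mex{2,1} = 0
G(12) = mex{0,2} = 1
G(13) = mex{0,0} = 1
G(14) = mex{1,0} = 2
G(15) = mex{1,1} = 0
G(16) = mex{2,1} = 0
G(17) = mex{0,2} = 1
G(18) = mex{0,0} = 1
G(19) = mex{1,0} = 2
P-positions are exactly the n with G(n) = 0.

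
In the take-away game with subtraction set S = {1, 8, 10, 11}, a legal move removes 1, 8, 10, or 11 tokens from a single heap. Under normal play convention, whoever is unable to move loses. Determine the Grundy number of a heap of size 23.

n :  0  1  2  3  4  5  6  7  8  9 10 11 12 13 14 15 16 17 18 19 20 21 22 23
G :  0  1  0  1  0  1  0  1  2  0  1  2  3  2  3  2  3  2  0  1  2  0  1  0

0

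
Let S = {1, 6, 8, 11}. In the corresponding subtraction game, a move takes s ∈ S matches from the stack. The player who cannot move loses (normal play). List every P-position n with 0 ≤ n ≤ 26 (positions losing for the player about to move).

0, 2, 4, 7, 9, 14, 16, 19, 21, 23, 26

G(0) = 0
G(1) = mex{0} = 1
G(2) = mex{1} = 0
G(3) = mex{0} = 1
G(4) = mex{1} = 0
G(5) = mex{0} = 1
G(6) = mex{1,0} = 2
G(7) = mex{2,1} = 0
G(8) = mex{0,0,0} = 1
G(9) = mex{1,1,1} = 0
G(10) = mex{0,0,0} = 1
G(11) = mex{1,1,1,0} = 2
G(12) = mex{2,2,0,1} = 3
G(13) = mex{3,0,1,0} = 2
G(14) = mex{2,1,2,1} = 0
G(15) = mex{0,0,0,0} = 1
G(16) = mex{1,1,1,1} = 0
G(17) = mex{0,2,0,2} = 1
G(18) = mex{1,3,1,0} = 2
G(19) = mex{2,2,2,1} = 0
G(20) = mex{0,0,3,0} = 1
G(21) = mex{1,1,2,1} = 0
G(22) = mex{0,0,0,2} = 1
G(23) = mex{1,1,1,3} = 0
G(24) = mex{0,2,0,2} = 1
G(25) = mex{1,0,1,0} = 2
G(26) = mex{2,1,2,1} = 0
P-positions are exactly the n with G(n) = 0.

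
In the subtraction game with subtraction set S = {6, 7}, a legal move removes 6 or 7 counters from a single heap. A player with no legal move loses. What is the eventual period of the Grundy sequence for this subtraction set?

13

G(0) = 0
G(1) = mex{} = 0
G(2) = mex{} = 0
G(3) = mex{} = 0
G(4) = mex{} = 0
G(5) = mex{} = 0
G(6) = mex{0} = 1
G(7) = mex{0,0} = 1
G(8) = mex{0,0} = 1
G(9) = mex{0,0} = 1
G(10) = mex{0,0} = 1
G(11) = mex{0,0} = 1
G(12) = mex{1,0} = 2
G(13) = mex{1,1} = 0
G(14) = mex{1,1} = 0
G(15) = mex{1,1} = 0
G(16) = mex{1,1} = 0
G(17) = mex{1,1} = 0
G(18) = mex{2,1} = 0
G(19) = mex{0,2} = 1
G(20) = mex{0,0} = 1
G(21) = mex{0,0} = 1
G(22) = mex{0,0} = 1
G(23) = mex{0,0} = 1
G(24) = mex{0,0} = 1
G(25) = mex{1,0} = 2
G(26) = mex{1,1} = 0
G(27) = mex{1,1} = 0
G(n+13) = G(n) holds for n = 0,…,6 (a full window of length max(S) = 7), so the sequence is purely periodic with period 13.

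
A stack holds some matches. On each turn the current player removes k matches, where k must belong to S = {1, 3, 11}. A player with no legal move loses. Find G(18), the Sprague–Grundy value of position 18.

G(0) = 0
G(1) = mex{0} = 1
G(2) = mex{1} = 0
G(3) = mex{0,0} = 1
G(4) = mex{1,1} = 0
G(5) = mex{0,0} = 1
G(6) = mex{1,1} = 0
G(7) = mex{0,0} = 1
G(8) = mex{1,1} = 0
G(9) = mex{0,0} = 1
G(10) = mex{1,1} = 0
G(11) = mex{0,0,0} = 1
G(12) = mex{1,1,1} = 0
G(13) = mex{0,0,0} = 1
G(14) = mex{1,1,1} = 0
G(15) = mex{0,0,0} = 1
G(16) = mex{1,1,1} = 0
G(17) = mex{0,0,0} = 1
G(18) = mex{1,1,1} = 0

0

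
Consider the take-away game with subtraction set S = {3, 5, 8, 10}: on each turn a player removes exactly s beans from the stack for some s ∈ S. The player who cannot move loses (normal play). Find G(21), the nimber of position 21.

2

G(0) = 0
G(1) = mex{} = 0
G(2) = mex{} = 0
G(3) = mex{0} = 1
G(4) = mex{0} = 1
G(5) = mex{0,0} = 1
G(6) = mex{1,0} = 2
G(7) = mex{1,0} = 2
G(8) = mex{1,1,0} = 2
G(9) = mex{2,1,0} = 3
G(10) = mex{2,1,0,0} = 3
G(11) = mex{2,2,1,0} = 3
G(12) = mex{3,2,1,0} = 4
G(13) = mex{3,2,1,1} = 0
G(14) = mex{3,3,2,1} = 0
G(15) = mex{4,3,2,1} = 0
G(16) = mex{0,3,2,2} = 1
G(17) = mex{0,4,3,2} = 1
G(18) = mex{0,0,3,2} = 1
G(19) = mex{1,0,3,3} = 2
G(20) = mex{1,0,4,3} = 2
G(21) = mex{1,1,0,3} = 2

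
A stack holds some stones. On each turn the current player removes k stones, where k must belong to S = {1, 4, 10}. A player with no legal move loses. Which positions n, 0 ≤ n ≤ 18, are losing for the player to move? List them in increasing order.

G(0) = 0
G(1) = mex{0} = 1
G(2) = mex{1} = 0
G(3) = mex{0} = 1
G(4) = mex{1,0} = 2
G(5) = mex{2,1} = 0
G(6) = mex{0,0} = 1
G(7) = mex{1,1} = 0
G(8) = mex{0,2} = 1
G(9) = mex{1,0} = 2
G(10) = mex{2,1,0} = 3
G(11) = mex{3,0,1} = 2
G(12) = mex{2,1,0} = 3
G(13) = mex{3,2,1} = 0
G(14) = mex{0,3,2} = 1
G(15) = mex{1,2,0} = 3
G(16) = mex{3,3,1} = 0
G(17) = mex{0,0,0} = 1
G(18) = mex{1,1,1} = 0
P-positions are exactly the n with G(n) = 0.

0, 2, 5, 7, 13, 16, 18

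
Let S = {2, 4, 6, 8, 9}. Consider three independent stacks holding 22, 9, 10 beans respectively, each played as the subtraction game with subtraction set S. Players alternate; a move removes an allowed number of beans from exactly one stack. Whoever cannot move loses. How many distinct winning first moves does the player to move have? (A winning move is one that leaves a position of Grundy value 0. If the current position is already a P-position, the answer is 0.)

All stacks use S = {2, 4, 6, 8, 9}:
n :  0  1  2  3  4  5  6  7  8  9 10 11 12 13 14 15 16 17 18 19 20 21 22
G :  0  0  1  1  2  2  3  3  4  4  5  0  0  1  1  2  2  3  3  4  4  5  0
Stack A: G(22) = 0.
Stack B: G(9) = 4.
Stack C: G(10) = 5.
Combined Grundy value = 0 ⊕ 4 ⊕ 5 = 1.
A winning move leaves total XOR = 0, i.e. changes one component's Grundy value g to g ⊕ X where X is the current total.
Stack A: need g' = 0⊕1 = 1. Options: 22−2→G=4, 22−4→G=3, 22−6→G=2, 22−8→G=1, 22−9→G=1. Hits: 2.
Stack B: need g' = 4⊕1 = 5. Options: 9−2→G=3, 9−4→G=2, 9−6→G=1, 9−8→G=0, 9−9→G=0. Hits: 0.
Stack C: need g' = 5⊕1 = 4. Options: 10−2→G=4, 10−4→G=3, 10−6→G=2, 10−8→G=1, 10−9→G=0. Hits: 1.

3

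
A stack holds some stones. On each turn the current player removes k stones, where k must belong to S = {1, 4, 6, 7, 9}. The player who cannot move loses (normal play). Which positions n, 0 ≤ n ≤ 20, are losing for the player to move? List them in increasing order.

0, 2, 5, 10, 13, 15, 18

n :  0  1  2  3  4  5  6  7  8  9 10 11 12 13 14 15 16 17 18 19 20
G :  0  1  0  1  2  0  1  2  3  2  0  1  2  0  1  0  1  2  0  1  2
P-positions are exactly the n with G(n) = 0.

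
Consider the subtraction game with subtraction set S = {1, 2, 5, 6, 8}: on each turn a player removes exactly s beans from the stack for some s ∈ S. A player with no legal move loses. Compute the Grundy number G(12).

2

n :  0  1  2  3  4  5  6  7  8  9 10 11 12
G :  0  1  2  0  1  2  3  0  1  2  0  1  2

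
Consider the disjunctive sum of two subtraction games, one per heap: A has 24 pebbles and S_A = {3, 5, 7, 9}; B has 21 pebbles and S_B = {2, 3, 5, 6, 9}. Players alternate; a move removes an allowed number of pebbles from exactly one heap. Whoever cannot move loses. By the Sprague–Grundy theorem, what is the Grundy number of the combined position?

Heap A, S = {3, 5, 7, 9}:
n :  0  1  2  3  4  5  6  7  8  9 10 11 12 13 14 15 16 17 18 19 20 21 22 23 24
G :  0  0  0  1  1  1  2  2  2  3  3  3  0  0  0  1  1  1  2  2  2  3  3  3  0
G_A(24) = 0.
Heap B, S = {2, 3, 5, 6, 9}:
G(0) = 0
G(1) = mex{} = 0
G(2) = mex{0} = 1
G(3) = mex{0,0} = 1
G(4) = mex{1,0} = 2
G(5) = mex{1,1,0} = 2
G(6) = mex{2,1,0,0} = 3
G(7) = mex{2,2,1,0} = 3
G(8) = mex{3,2,1,1} = 0
G(9) = mex{3,3,2,1,0} = 4
G(10) = mex{0,3,2,2,0} = 1
G(11) = mex{4,0,3,2,1} = 5
G(12) = mex{1,4,3,3,1} = 0
G(13) = mex{5,1,0,3,2} = 4
G(14) = mex{0,5,4,0,2} = 1
G(15) = mex{4,0,1,4,3} = 2
G(16) = mex{1,4,5,1,3} = 0
G(17) = mex{2,1,0,5,0} = 3
G(18) = mex{0,2,4,0,4} = 1
G(19) = mex{3,0,1,4,1} = 2
G(20) = mex{1,3,2,1,5} = 0
G(21) = mex{2,1,0,2,0} = 3
G_B(21) = 3.
Combined Grundy value = 0 ⊕ 3 = 3.

3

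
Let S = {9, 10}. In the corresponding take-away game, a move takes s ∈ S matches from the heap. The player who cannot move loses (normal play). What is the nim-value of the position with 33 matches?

G(0) = 0
G(1) = mex{} = 0
G(2) = mex{} = 0
G(3) = mex{} = 0
G(4) = mex{} = 0
G(5) = mex{} = 0
G(6) = mex{} = 0
G(7) = mex{} = 0
G(8) = mex{} = 0
G(9) = mex{0} = 1
G(10) = mex{0,0} = 1
G(11) = mex{0,0} = 1
G(12) = mex{0,0} = 1
G(13) = mex{0,0} = 1
G(14) = mex{0,0} = 1
G(15) = mex{0,0} = 1
G(16) = mex{0,0} = 1
G(17) = mex{0,0} = 1
G(18) = mex{1,0} = 2
G(19) = mex{1,1} = 0
G(20) = mex{1,1} = 0
G(21) = mex{1,1} = 0
G(22) = mex{1,1} = 0
G(23) = mex{1,1} = 0
G(24) = mex{1,1} = 0
G(25) = mex{1,1} = 0
G(26) = mex{1,1} = 0
G(27) = mex{2,1} = 0
G(28) = mex{0,2} = 1
G(29) = mex{0,0} = 1
G(30) = mex{0,0} = 1
G(31) = mex{0,0} = 1
G(32) = mex{0,0} = 1
G(33) = mex{0,0} = 1

1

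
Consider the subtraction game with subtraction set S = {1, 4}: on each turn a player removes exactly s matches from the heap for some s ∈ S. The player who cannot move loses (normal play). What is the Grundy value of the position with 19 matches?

n :  0  1  2  3  4  5  6  7  8  9 10 11 12 13 14 15 16 17 18 19
G :  0  1  0  1  2  0  1  0  1  2  0  1  0  1  2  0  1  0  1  2

2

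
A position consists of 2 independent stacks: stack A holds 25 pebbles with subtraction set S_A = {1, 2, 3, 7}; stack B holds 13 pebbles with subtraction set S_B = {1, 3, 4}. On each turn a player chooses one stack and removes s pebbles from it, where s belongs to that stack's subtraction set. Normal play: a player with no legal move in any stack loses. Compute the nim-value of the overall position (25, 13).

Stack A, S = {1, 2, 3, 7}:
G(0) = 0
G(1) = mex{0} = 1
G(2) = mex{1,0} = 2
G(3) = mex{2,1,0} = 3
G(4) = mex{3,2,1} = 0
G(5) = mex{0,3,2} = 1
G(6) = mex{1,0,3} = 2
G(7) = mex{2,1,0,0} = 3
G(8) = mex{3,2,1,1} = 0
G(9) = mex{0,3,2,2} = 1
G(10) = mex{1,0,3,3} = 2
G(11) = mex{2,1,0,0} = 3
G(12) = mex{3,2,1,1} = 0
G(13) = mex{0,3,2,2} = 1
G(14) = mex{1,0,3,3} = 2
G(15) = mex{2,1,0,0} = 3
G(16) = mex{3,2,1,1} = 0
G(17) = mex{0,3,2,2} = 1
G(18) = mex{1,0,3,3} = 2
G(19) = mex{2,1,0,0} = 3
G(20) = mex{3,2,1,1} = 0
G(21) = mex{0,3,2,2} = 1
G(22) = mex{1,0,3,3} = 2
G(23) = mex{2,1,0,0} = 3
G(24) = mex{3,2,1,1} = 0
G(25) = mex{0,3,2,2} = 1
G_A(25) = 1.
Stack B, S = {1, 3, 4}:
G(0) = 0
G(1) = mex{0} = 1
G(2) = mex{1} = 0
G(3) = mex{0,0} = 1
G(4) = mex{1,1,0} = 2
G(5) = mex{2,0,1} = 3
G(6) = mex{3,1,0} = 2
G(7) = mex{2,2,1} = 0
G(8) = mex{0,3,2} = 1
G(9) = mex{1,2,3} = 0
G(10) = mex{0,0,2} = 1
G(11) = mex{1,1,0} = 2
G(12) = mex{2,0,1} = 3
G(13) = mex{3,1,0} = 2
G_B(13) = 2.
Combined Grundy value = 1 ⊕ 2 = 3.

3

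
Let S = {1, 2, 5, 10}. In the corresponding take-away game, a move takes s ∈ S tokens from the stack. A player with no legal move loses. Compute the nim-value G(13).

n :  0  1  2  3  4  5  6  7  8  9 10 11 12 13
G :  0  1  2  0  1  2  0  1  2  0  1  2  0  1

1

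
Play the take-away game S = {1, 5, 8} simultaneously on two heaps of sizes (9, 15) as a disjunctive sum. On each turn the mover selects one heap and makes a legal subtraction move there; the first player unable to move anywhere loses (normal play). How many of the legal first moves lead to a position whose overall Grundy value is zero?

1

All heaps use S = {1, 5, 8}:
G(0) = 0
G(1) = mex{0} = 1
G(2) = mex{1} = 0
G(3) = mex{0} = 1
G(4) = mex{1} = 0
G(5) = mex{0,0} = 1
G(6) = mex{1,1} = 0
G(7) = mex{0,0} = 1
G(8) = mex{1,1,0} = 2
G(9) = mex{2,0,1} = 3
G(10) = mex{3,1,0} = 2
G(11) = mex{2,0,1} = 3
G(12) = mex{3,1,0} = 2
G(13) = mex{2,2,1} = 0
G(14) = mex{0,3,0} = 1
G(15) = mex{1,2,1} = 0
Heap A: G(9) = 3.
Heap B: G(15) = 0.
Combined Grundy value = 3 ⊕ 0 = 3.
A winning move leaves total XOR = 0, i.e. changes one component's Grundy value g to g ⊕ X where X is the current total.
Heap A: need g' = 3⊕3 = 0. Options: 9−1→G=2, 9−5→G=0, 9−8→G=1. Hits: 1.
Heap B: need g' = 0⊕3 = 3. Options: 15−1→G=1, 15−5→G=2, 15−8→G=1. Hits: 0.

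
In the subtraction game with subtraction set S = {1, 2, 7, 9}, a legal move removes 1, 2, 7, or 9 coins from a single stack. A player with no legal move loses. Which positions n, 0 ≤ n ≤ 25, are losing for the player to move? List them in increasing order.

0, 3, 6, 11, 14, 17, 22, 25

G(0) = 0
G(1) = mex{0} = 1
G(2) = mex{1,0} = 2
G(3) = mex{2,1} = 0
G(4) = mex{0,2} = 1
G(5) = mex{1,0} = 2
G(6) = mex{2,1} = 0
G(7) = mex{0,2,0} = 1
G(8) = mex{1,0,1} = 2
G(9) = mex{2,1,2,0} = 3
G(10) = mex{3,2,0,1} = 4
G(11) = mex{4,3,1,2} = 0
G(12) = mex{0,4,2,0} = 1
G(13) = mex{1,0,0,1} = 2
G(14) = mex{2,1,1,2} = 0
G(15) = mex{0,2,2,0} = 1
G(16) = mex{1,0,3,1} = 2
G(17) = mex{2,1,4,2} = 0
G(18) = mex{0,2,0,3} = 1
G(19) = mex{1,0,1,4} = 2
G(20) = mex{2,1,2,0} = 3
G(21) = mex{3,2,0,1} = 4
G(22) = mex{4,3,1,2} = 0
G(23) = mex{0,4,2,0} = 1
G(24) = mex{1,0,0,1} = 2
G(25) = mex{2,1,1,2} = 0
P-positions are exactly the n with G(n) = 0.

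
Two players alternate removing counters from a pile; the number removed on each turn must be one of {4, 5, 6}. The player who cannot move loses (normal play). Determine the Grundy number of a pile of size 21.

0

G(0) = 0
G(1) = mex{} = 0
G(2) = mex{} = 0
G(3) = mex{} = 0
G(4) = mex{0} = 1
G(5) = mex{0,0} = 1
G(6) = mex{0,0,0} = 1
G(7) = mex{0,0,0} = 1
G(8) = mex{1,0,0} = 2
G(9) = mex{1,1,0} = 2
G(10) = mex{1,1,1} = 0
G(11) = mex{1,1,1} = 0
G(12) = mex{2,1,1} = 0
G(13) = mex{2,2,1} = 0
G(14) = mex{0,2,2} = 1
G(15) = mex{0,0,2} = 1
G(16) = mex{0,0,0} = 1
G(17) = mex{0,0,0} = 1
G(18) = mex{1,0,0} = 2
G(19) = mex{1,1,0} = 2
G(20) = mex{1,1,1} = 0
G(21) = mex{1,1,1} = 0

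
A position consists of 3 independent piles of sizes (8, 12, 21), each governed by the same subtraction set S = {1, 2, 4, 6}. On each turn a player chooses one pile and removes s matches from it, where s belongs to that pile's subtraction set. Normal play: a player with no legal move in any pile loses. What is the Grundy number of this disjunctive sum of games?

3

All piles use S = {1, 2, 4, 6}:
n :  0  1  2  3  4  5  6  7  8  9 10 11 12 13 14 15 16 17 18 19 20 21
G :  0  1  2  0  1  2  3  4  0  1  2  0  1  2  3  4  0  1  2  0  1  2
Pile A: G(8) = 0.
Pile B: G(12) = 1.
Pile C: G(21) = 2.
Combined Grundy value = 0 ⊕ 1 ⊕ 2 = 3.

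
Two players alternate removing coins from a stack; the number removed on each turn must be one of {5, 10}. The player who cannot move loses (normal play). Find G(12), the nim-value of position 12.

2

n :  0  1  2  3  4  5  6  7  8  9 10 11 12
G :  0  0  0  0  0  1  1  1  1  1  2  2  2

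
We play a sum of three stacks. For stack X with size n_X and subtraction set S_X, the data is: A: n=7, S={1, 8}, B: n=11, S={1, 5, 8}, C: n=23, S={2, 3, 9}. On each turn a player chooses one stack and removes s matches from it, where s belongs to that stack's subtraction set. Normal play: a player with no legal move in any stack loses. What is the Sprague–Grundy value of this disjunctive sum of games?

2

Stack A, S = {1, 8}:
n : 0 1 2 3 4 5 6 7
G : 0 1 0 1 0 1 0 1
G_A(7) = 1.
Stack B, S = {1, 5, 8}:
n :  0  1  2  3  4  5  6  7  8  9 10 11
G :  0  1  0  1  0  1  0  1  2  3  2  3
G_B(11) = 3.
Stack C, S = {2, 3, 9}:
G(0) = 0
G(1) = mex{} = 0
G(2) = mex{0} = 1
G(3) = mex{0,0} = 1
G(4) = mex{1,0} = 2
G(5) = mex{1,1} = 0
G(6) = mex{2,1} = 0
G(7) = mex{0,2} = 1
G(8) = mex{0,0} = 1
G(9) = mex{1,0,0} = 2
G(10) = mex{1,1,0} = 2
G(11) = mex{2,1,1} = 0
G(12) = mex{2,2,1} = 0
G(13) = mex{0,2,2} = 1
G(14) = mex{0,0,0} = 1
G(15) = mex{1,0,0} = 2
G(16) = mex{1,1,1} = 0
G(17) = mex{2,1,1} = 0
G(18) = mex{0,2,2} = 1
G(19) = mex{0,0,2} = 1
G(20) = mex{1,0,0} = 2
G(21) = mex{1,1,0} = 2
G(22) = mex{2,1,1} = 0
G(23) = mex{2,2,1} = 0
G_C(23) = 0.
Combined Grundy value = 1 ⊕ 3 ⊕ 0 = 2.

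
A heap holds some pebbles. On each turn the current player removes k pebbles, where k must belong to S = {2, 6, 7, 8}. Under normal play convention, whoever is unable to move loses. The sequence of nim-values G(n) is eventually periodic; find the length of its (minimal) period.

14

G(0) = 0
G(1) = mex{} = 0
G(2) = mex{0} = 1
G(3) = mex{0} = 1
G(4) = mex{1} = 0
G(5) = mex{1} = 0
G(6) = mex{0,0} = 1
G(7) = mex{0,0,0} = 1
G(8) = mex{1,1,0,0} = 2
G(9) = mex{1,1,1,0} = 2
G(10) = mex{2,0,1,1} = 3
G(11) = mex{2,0,0,1} = 3
G(12) = mex{3,1,0,0} = 2
G(13) = mex{3,1,1,0} = 2
G(14) = mex{2,2,1,1} = 0
G(15) = mex{2,2,2,1} = 0
G(16) = mex{0,3,2,2} = 1
G(17) = mex{0,3,3,2} = 1
G(18) = mex{1,2,3,3} = 0
G(19) = mex{1,2,2,3} = 0
G(20) = mex{0,0,2,2} = 1
G(21) = mex{0,0,0,2} = 1
G(22) = mex{1,1,0,0} = 2
G(23) = mex{1,1,1,0} = 2
G(24) = mex{2,0,1,1} = 3
G(25) = mex{2,0,0,1} = 3
G(26) = mex{3,1,0,0} = 2
G(27) = mex{3,1,1,0} = 2
G(28) = mex{2,2,1,1} = 0
G(29) = mex{2,2,2,1} = 0
G(n+14) = G(n) holds for n = 0,…,7 (a full window of length max(S) = 8), so the sequence is purely periodic with period 14.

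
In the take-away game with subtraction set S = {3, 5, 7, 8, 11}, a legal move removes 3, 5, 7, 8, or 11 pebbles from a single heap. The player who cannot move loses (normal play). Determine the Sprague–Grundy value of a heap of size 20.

G(0) = 0
G(1) = mex{} = 0
G(2) = mex{} = 0
G(3) = mex{0} = 1
G(4) = mex{0} = 1
G(5) = mex{0,0} = 1
G(6) = mex{1,0} = 2
G(7) = mex{1,0,0} = 2
G(8) = mex{1,1,0,0} = 2
G(9) = mex{2,1,0,0} = 3
G(10) = mex{2,1,1,0} = 3
G(11) = mex{2,2,1,1,0} = 3
G(12) = mex{3,2,1,1,0} = 4
G(13) = mex{3,2,2,1,0} = 4
G(14) = mex{3,3,2,2,1} = 0
G(15) = mex{4,3,2,2,1} = 0
G(16) = mex{4,3,3,2,1} = 0
G(17) = mex{0,4,3,3,2} = 1
G(18) = mex{0,4,3,3,2} = 1
G(19) = mex{0,0,4,3,2} = 1
G(20) = mex{1,0,4,4,3} = 2

2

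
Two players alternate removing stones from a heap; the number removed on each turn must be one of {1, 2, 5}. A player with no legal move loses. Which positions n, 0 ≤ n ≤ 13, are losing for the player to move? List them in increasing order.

n :  0  1  2  3  4  5  6  7  8  9 10 11 12 13
G :  0  1  2  0  1  2  0  1  2  0  1  2  0  1
P-positions are exactly the n with G(n) = 0.

0, 3, 6, 9, 12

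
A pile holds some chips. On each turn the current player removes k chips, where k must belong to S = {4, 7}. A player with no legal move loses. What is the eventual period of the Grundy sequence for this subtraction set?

n :  0  1  2  3  4  5  6  7  8  9 10 11 12 13 14 15 16 17 18 19 20 21 22 23
G :  0  0  0  0  1  1  1  1  2  2  2  0  0  0  0  1  1  1  1  2  2  2  0  0
G(n+11) = G(n) holds for n = 0,…,6 (a full window of length max(S) = 7), so the sequence is purely periodic with period 11.

11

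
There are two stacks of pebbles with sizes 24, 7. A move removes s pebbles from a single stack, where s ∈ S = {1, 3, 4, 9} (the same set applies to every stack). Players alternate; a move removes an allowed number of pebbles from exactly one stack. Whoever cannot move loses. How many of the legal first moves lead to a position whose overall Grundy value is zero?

All stacks use S = {1, 3, 4, 9}:
n :  0  1  2  3  4  5  6  7  8  9 10 11 12 13 14 15 16 17 18 19 20 21 22 23 24
G :  0  1  0  1  2  3  2  0  1  4  3  2  0  1  0  1  2  3  2  0  1  4  3  2  0
Stack A: G(24) = 0.
Stack B: G(7) = 0.
Combined Grundy value = 0 ⊕ 0 = 0.
A winning move leaves total XOR = 0, i.e. changes one component's Grundy value g to g ⊕ X where X is the current total.
Stack A: target g' = 0⊕0 = 0, but every legal move changes the Grundy value (mex property), so 0 moves.
Stack B: target g' = 0⊕0 = 0, but every legal move changes the Grundy value (mex property), so 0 moves.

0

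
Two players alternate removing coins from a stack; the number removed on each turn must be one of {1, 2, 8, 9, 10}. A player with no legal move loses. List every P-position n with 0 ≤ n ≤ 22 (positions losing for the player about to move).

G(0) = 0
G(1) = mex{0} = 1
G(2) = mex{1,0} = 2
G(3) = mex{2,1} = 0
G(4) = mex{0,2} = 1
G(5) = mex{1,0} = 2
G(6) = mex{2,1} = 0
G(7) = mex{0,2} = 1
G(8) = mex{1,0,0} = 2
G(9) = mex{2,1,1,0} = 3
G(10) = mex{3,2,2,1,0} = 4
G(11) = mex{4,3,0,2,1} = 5
G(12) = mex{5,4,1,0,2} = 3
G(13) = mex{3,5,2,1,0} = 4
G(14) = mex{4,3,0,2,1} = 5
G(15) = mex{5,4,1,0,2} = 3
G(16) = mex{3,5,2,1,0} = 4
G(17) = mex{4,3,3,2,1} = 0
G(18) = mex{0,4,4,3,2} = 1
G(19) = mex{1,0,5,4,3} = 2
G(20) = mex{2,1,3,5,4} = 0
G(21) = mex{0,2,4,3,5} = 1
G(22) = mex{1,0,5,4,3} = 2
P-positions are exactly the n with G(n) = 0.

0, 3, 6, 17, 20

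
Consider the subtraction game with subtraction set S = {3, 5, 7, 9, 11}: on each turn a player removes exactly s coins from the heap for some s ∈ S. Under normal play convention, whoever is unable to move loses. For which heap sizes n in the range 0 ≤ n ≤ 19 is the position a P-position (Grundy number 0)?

0, 1, 2, 14, 15, 16

G(0) = 0
G(1) = mex{} = 0
G(2) = mex{} = 0
G(3) = mex{0} = 1
G(4) = mex{0} = 1
G(5) = mex{0,0} = 1
G(6) = mex{1,0} = 2
G(7) = mex{1,0,0} = 2
G(8) = mex{1,1,0} = 2
G(9) = mex{2,1,0,0} = 3
G(10) = mex{2,1,1,0} = 3
G(11) = mex{2,2,1,0,0} = 3
G(12) = mex{3,2,1,1,0} = 4
G(13) = mex{3,2,2,1,0} = 4
G(14) = mex{3,3,2,1,1} = 0
G(15) = mex{4,3,2,2,1} = 0
G(16) = mex{4,3,3,2,1} = 0
G(17) = mex{0,4,3,2,2} = 1
G(18) = mex{0,4,3,3,2} = 1
G(19) = mex{0,0,4,3,2} = 1
P-positions are exactly the n with G(n) = 0.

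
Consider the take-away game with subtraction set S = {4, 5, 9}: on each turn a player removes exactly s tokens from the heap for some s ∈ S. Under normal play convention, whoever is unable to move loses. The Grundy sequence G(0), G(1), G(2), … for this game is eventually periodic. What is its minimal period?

13

G(0) = 0
G(1) = mex{} = 0
G(2) = mex{} = 0
G(3) = mex{} = 0
G(4) = mex{0} = 1
G(5) = mex{0,0} = 1
G(6) = mex{0,0} = 1
G(7) = mex{0,0} = 1
G(8) = mex{1,0} = 2
G(9) = mex{1,1,0} = 2
G(10) = mex{1,1,0} = 2
G(11) = mex{1,1,0} = 2
G(12) = mex{2,1,0} = 3
G(13) = mex{2,2,1} = 0
G(14) = mex{2,2,1} = 0
G(15) = mex{2,2,1} = 0
G(16) = mex{3,2,1} = 0
G(17) = mex{0,3,2} = 1
G(18) = mex{0,0,2} = 1
G(19) = mex{0,0,2} = 1
G(20) = mex{0,0,2} = 1
G(21) = mex{1,0,3} = 2
G(22) = mex{1,1,0} = 2
G(23) = mex{1,1,0} = 2
G(24) = mex{1,1,0} = 2
G(25) = mex{2,1,0} = 3
G(26) = mex{2,2,1} = 0
G(27) = mex{2,2,1} = 0
G(n+13) = G(n) holds for n = 0,…,8 (a full window of length max(S) = 9), so the sequence is purely periodic with period 13.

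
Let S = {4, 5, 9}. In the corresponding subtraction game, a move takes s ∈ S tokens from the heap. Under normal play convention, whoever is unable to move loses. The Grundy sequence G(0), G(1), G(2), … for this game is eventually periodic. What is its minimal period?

13

n :  0  1  2  3  4  5  6  7  8  9 10 11 12 13 14 15 16 17 18 19 20 21 22 23 24 25 26 27
G :  0  0  0  0  1  1  1  1  2  2  2  2  3  0  0  0  0  1  1  1  1  2  2  2  2  3  0  0
G(n+13) = G(n) holds for n = 0,…,8 (a full window of length max(S) = 9), so the sequence is purely periodic with period 13.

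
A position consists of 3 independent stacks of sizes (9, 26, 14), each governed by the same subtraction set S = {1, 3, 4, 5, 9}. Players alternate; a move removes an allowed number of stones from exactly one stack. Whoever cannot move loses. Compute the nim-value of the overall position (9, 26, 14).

3

All stacks use S = {1, 3, 4, 5, 9}:
n :  0  1  2  3  4  5  6  7  8  9 10 11 12 13 14 15 16 17 18 19 20 21 22 23 24 25 26
G :  0  1  0  1  2  3  2  3  0  1  0  1  2  3  2  3  0  1  0  1  2  3  2  3  0  1  0
Stack A: G(9) = 1.
Stack B: G(26) = 0.
Stack C: G(14) = 2.
Combined Grundy value = 1 ⊕ 0 ⊕ 2 = 3.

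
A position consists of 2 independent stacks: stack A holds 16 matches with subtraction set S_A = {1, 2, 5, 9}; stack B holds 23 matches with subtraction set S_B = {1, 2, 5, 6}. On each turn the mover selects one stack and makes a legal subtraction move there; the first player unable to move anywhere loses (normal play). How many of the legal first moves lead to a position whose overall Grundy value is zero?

Stack A, S = {1, 2, 5, 9}:
G(0) = 0
G(1) = mex{0} = 1
G(2) = mex{1,0} = 2
G(3) = mex{2,1} = 0
G(4) = mex{0,2} = 1
G(5) = mex{1,0,0} = 2
G(6) = mex{2,1,1} = 0
G(7) = mex{0,2,2} = 1
G(8) = mex{1,0,0} = 2
G(9) = mex{2,1,1,0} = 3
G(10) = mex{3,2,2,1} = 0
G(11) = mex{0,3,0,2} = 1
G(12) = mex{1,0,1,0} = 2
G(13) = mex{2,1,2,1} = 0
G(14) = mex{0,2,3,2} = 1
G(15) = mex{1,0,0,0} = 2
G(16) = mex{2,1,1,1} = 0
G_A(16) = 0.
Stack B, S = {1, 2, 5, 6}:
G(0) = 0
G(1) = mex{0} = 1
G(2) = mex{1,0} = 2
G(3) = mex{2,1} = 0
G(4) = mex{0,2} = 1
G(5) = mex{1,0,0} = 2
G(6) = mex{2,1,1,0} = 3
G(7) = mex{3,2,2,1} = 0
G(8) = mex{0,3,0,2} = 1
G(9) = mex{1,0,1,0} = 2
G(10) = mex{2,1,2,1} = 0
G(11) = mex{0,2,3,2} = 1
G(12) = mex{1,0,0,3} = 2
G(13) = mex{2,1,1,0} = 3
G(14) = mex{3,2,2,1} = 0
G(15) = mex{0,3,0,2} = 1
G(16) = mex{1,0,1,0} = 2
G(17) = mex{2,1,2,1} = 0
G(18) = mex{0,2,3,2} = 1
G(19) = mex{1,0,0,3} = 2
G(20) = mex{2,1,1,0} = 3
G(21) = mex{3,2,2,1} = 0
G(22) = mex{0,3,0,2} = 1
G(23) = mex{1,0,1,0} = 2
G_B(23) = 2.
Combined Grundy value = 0 ⊕ 2 = 2.
A winning move leaves total XOR = 0, i.e. changes one component's Grundy value g to g ⊕ X where X is the current total.
Stack A: need g' = 0⊕2 = 2. Options: 16−1→G=2, 16−2→G=1, 16−5→G=1, 16−9→G=1. Hits: 1.
Stack B: need g' = 2⊕2 = 0. Options: 23−1→G=1, 23−2→G=0, 23−5→G=1, 23−6→G=0. Hits: 2.

3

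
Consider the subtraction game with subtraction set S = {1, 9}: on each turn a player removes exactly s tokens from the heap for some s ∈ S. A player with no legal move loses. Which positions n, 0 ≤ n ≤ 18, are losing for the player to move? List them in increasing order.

n :  0  1  2  3  4  5  6  7  8  9 10 11 12 13 14 15 16 17 18
G :  0  1  0  1  0  1  0  1  0  1  0  1  0  1  0  1  0  1  0
P-positions are exactly the n with G(n) = 0.

0, 2, 4, 6, 8, 10, 12, 14, 16, 18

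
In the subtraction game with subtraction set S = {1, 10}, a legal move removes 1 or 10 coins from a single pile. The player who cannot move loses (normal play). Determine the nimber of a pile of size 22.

G(0) = 0
G(1) = mex{0} = 1
G(2) = mex{1} = 0
G(3) = mex{0} = 1
G(4) = mex{1} = 0
G(5) = mex{0} = 1
G(6) = mex{1} = 0
G(7) = mex{0} = 1
G(8) = mex{1} = 0
G(9) = mex{0} = 1
G(10) = mex{1,0} = 2
G(11) = mex{2,1} = 0
G(12) = mex{0,0} = 1
G(13) = mex{1,1} = 0
G(14) = mex{0,0} = 1
G(15) = mex{1,1} = 0
G(16) = mex{0,0} = 1
G(17) = mex{1,1} = 0
G(18) = mex{0,0} = 1
G(19) = mex{1,1} = 0
G(20) = mex{0,2} = 1
G(21) = mex{1,0} = 2
G(22) = mex{2,1} = 0

0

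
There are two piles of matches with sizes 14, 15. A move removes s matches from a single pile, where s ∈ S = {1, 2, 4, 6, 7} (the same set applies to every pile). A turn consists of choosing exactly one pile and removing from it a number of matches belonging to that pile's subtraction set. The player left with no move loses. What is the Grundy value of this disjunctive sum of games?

All piles use S = {1, 2, 4, 6, 7}:
G(0) = 0
G(1) = mex{0} = 1
G(2) = mex{1,0} = 2
G(3) = mex{2,1} = 0
G(4) = mex{0,2,0} = 1
G(5) = mex{1,0,1} = 2
G(6) = mex{2,1,2,0} = 3
G(7) = mex{3,2,0,1,0} = 4
G(8) = mex{4,3,1,2,1} = 0
G(9) = mex{0,4,2,0,2} = 1
G(10) = mex{1,0,3,1,0} = 2
G(11) = mex{2,1,4,2,1} = 0
G(12) = mex{0,2,0,3,2} = 1
G(13) = mex{1,0,1,4,3} = 2
G(14) = mex{2,1,2,0,4} = 3
G(15) = mex{3,2,0,1,0} = 4
Pile A: G(14) = 3.
Pile B: G(15) = 4.
Combined Grundy value = 3 ⊕ 4 = 7.

7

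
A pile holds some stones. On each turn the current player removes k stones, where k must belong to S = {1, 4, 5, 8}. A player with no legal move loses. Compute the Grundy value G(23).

n :  0  1  2  3  4  5  6  7  8  9 10 11 12 13 14 15 16 17 18 19 20 21 22 23
G :  0  1  0  1  2  3  2  3  4  0  1  0  1  2  3  2  3  4  0  1  0  1  2  3

3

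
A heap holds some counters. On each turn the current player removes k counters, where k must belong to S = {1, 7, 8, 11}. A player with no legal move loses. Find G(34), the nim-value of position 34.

G(0) = 0
G(1) = mex{0} = 1
G(2) = mex{1} = 0
G(3) = mex{0} = 1
G(4) = mex{1} = 0
G(5) = mex{0} = 1
G(6) = mex{1} = 0
G(7) = mex{0,0} = 1
G(8) = mex{1,1,0} = 2
G(9) = mex{2,0,1} = 3
G(10) = mex{3,1,0} = 2
G(11) = mex{2,0,1,0} = 3
G(12) = mex{3,1,0,1} = 2
G(13) = mex{2,0,1,0} = 3
G(14) = mex{3,1,0,1} = 2
G(15) = mex{2,2,1,0} = 3
G(16) = mex{3,3,2,1} = 0
G(17) = mex{0,2,3,0} = 1
G(18) = mex{1,3,2,1} = 0
G(19) = mex{0,2,3,2} = 1
G(20) = mex{1,3,2,3} = 0
G(21) = mex{0,2,3,2} = 1
G(22) = mex{1,3,2,3} = 0
G(23) = mex{0,0,3,2} = 1
G(24) = mex{1,1,0,3} = 2
G(25) = mex{2,0,1,2} = 3
G(26) = mex{3,1,0,3} = 2
G(27) = mex{2,0,1,0} = 3
G(28) = mex{3,1,0,1} = 2
G(29) = mex{2,0,1,0} = 3
G(30) = mex{3,1,0,1} = 2
G(31) = mex{2,2,1,0} = 3
G(32) = mex{3,3,2,1} = 0
G(33) = mex{0,2,3,0} = 1
G(34) = mex{1,3,2,1} = 0

0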